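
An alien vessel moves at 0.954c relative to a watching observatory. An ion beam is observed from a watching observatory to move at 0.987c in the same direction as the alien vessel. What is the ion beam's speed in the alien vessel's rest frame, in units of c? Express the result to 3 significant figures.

Transform to the alien vessel's frame: u' = (u − v)/(1 − uv/c²).
u' = (0.987 − 0.954)/(1 − 0.987×0.954) = 0.033/0.058402 = 0.56505.
Speed in the alien vessel's frame: 0.565c (in the same direction).

0.565c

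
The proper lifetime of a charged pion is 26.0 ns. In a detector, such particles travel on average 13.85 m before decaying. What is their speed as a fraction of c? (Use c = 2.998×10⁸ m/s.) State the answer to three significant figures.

d = βγcτ ⇒ βγ = d/(cτ) = 13.85 m / (7.7948 m) = 1.7768.
β = (βγ)/√(1+(βγ)²) = 1.7768/√4.15702 = 0.871.

0.871c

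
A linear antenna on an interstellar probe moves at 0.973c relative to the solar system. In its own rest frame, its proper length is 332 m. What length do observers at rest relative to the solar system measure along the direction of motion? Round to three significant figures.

76.6 m

With β = 0.973, γ = 1/√(1 − 0.973²) = 1/√0.053271 = 4.3327.
Along the direction of motion the measured length is L₀/γ = 332/4.3327 = 76.6 m.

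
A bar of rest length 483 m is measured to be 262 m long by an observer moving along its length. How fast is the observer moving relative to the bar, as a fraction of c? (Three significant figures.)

0.840c

Length contraction gives γ = L₀/L = 483/262 = 1.8435.
β = √(1 − 1/γ²) = √0.705752 = 0.840.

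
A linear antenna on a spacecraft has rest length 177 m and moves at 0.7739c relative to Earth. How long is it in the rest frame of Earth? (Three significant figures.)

β² = 0.59892121, so γ = 1/√0.40107879 = 1.579.
Length contraction: L = L₀/γ = 177/1.579 = 112 m.

112 m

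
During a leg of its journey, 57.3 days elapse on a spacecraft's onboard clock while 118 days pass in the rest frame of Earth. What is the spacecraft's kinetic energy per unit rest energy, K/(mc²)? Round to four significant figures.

γ = Δt/Δτ = 118/57.3 = 2.05934.
K/(mc²) = γ − 1 = 2.05934 − 1 = 1.059.

1.059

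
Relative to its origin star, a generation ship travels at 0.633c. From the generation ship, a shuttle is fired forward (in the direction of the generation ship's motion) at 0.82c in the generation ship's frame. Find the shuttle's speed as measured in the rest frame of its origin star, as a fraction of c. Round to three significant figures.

In units of c, u = (u' + v)/(1 + u'v) with u' = 0.82 and v = 0.633.
Numerator: 0.82 + 0.633 = 1.453. Denominator: 1 + (0.82)(0.633) = 1.51906.
u = 1.453/1.51906 = 0.95651, so the speed is 0.957c.

0.957c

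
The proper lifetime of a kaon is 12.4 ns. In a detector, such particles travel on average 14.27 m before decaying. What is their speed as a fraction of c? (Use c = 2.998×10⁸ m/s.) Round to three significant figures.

Lab distance = (lab lifetime)·v = γτ·βc, so βγ = d/(cτ) = 14.27/(2.998×10⁸ × 1.240×10^-8) = 3.8386.
With βγ = 3.8386: γ² = 1 + (βγ)² = 15.7348, and β = (βγ)/γ = 3.8386/3.96671 = 0.968.

0.968c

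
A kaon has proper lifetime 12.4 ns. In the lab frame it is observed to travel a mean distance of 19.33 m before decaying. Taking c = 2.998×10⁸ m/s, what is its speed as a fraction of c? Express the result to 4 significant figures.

0.9820c

Lab distance = (lab lifetime)·v = γτ·βc, so βγ = d/(cτ) = 19.33/(2.998×10⁸ × 1.240×10^-8) = 5.1997.
With βγ = 5.1997: γ² = 1 + (βγ)² = 28.0369, and β = (βγ)/γ = 5.1997/5.29499 = 0.9820.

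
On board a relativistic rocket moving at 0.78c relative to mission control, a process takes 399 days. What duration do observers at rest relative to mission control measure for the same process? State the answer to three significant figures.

γ = 1/√(1 − β²) = 1/√(1 − 0.6084) = 1/√0.3916 = 1/0.62578 = 1.598.
Time dilation: Δt = γ·Δτ = 1.598 × 399 = 638 days.

638 days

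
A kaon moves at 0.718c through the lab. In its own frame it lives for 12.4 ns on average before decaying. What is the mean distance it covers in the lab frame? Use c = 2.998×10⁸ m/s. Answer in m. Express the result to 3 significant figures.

3.83 m

With β = 0.718, γ = 1/√(1 − 0.718²) = 1/√0.484476 = 1.4367.
Lab-frame lifetime: Δt = γτ = 1.4367 × 12.4 ns = 17.815 ns.
Distance: d = vΔt = 0.718 × 2.998×10⁸ m/s × 1.7815×10^-8 s = 3.83 m.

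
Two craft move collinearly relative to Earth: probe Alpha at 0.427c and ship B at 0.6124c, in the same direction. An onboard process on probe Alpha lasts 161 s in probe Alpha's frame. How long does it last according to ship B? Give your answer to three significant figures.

Transform probe Alpha's velocity into ship B's frame: (0.427 − 0.6124)/(1 − 0.427·0.6124) = −0.1854/0.7385052, so the relative speed is 0.25105c.
γ for this relative speed: γ = 1/√(1 − 0.0630261) = 1.0331.
The clock on probe Alpha records proper time, so ship B measures Δt = γΔτ = 1.0331 × 161 = 166 s.

166 s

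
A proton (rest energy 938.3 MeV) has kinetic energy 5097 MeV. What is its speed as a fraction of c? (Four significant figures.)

K = (γ−1)mc², so γ = 1 + 5097/938.3 = 6.4322.
Then v/c = √(1 − γ⁻²) = √(1 − 0.0241702) = √0.9758298 = 0.9878.

0.9878c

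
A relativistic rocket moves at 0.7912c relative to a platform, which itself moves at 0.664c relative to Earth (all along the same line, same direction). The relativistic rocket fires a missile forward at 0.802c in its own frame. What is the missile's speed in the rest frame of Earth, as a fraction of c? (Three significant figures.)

0.995c

First combine the missile and relativistic rocket (S''→S'): u₁ = (0.802 + 0.7912)/(1 + 0.802×0.7912) = 1.5932/1.6345424 = 0.97471.
Then combine with the platform (S'→S): u = (0.97471 + 0.664)/(1 + 0.97471×0.664) = 1.63871/1.64720744 = 0.99484.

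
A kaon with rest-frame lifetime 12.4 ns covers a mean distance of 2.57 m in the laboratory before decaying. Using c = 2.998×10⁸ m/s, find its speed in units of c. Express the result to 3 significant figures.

d = βγcτ ⇒ βγ = d/(cτ) = 2.570 m / (3.71752 m) = 0.69132.
β = (βγ)/√(1+(βγ)²) = 0.69132/√1.477923 = 0.569.

0.569c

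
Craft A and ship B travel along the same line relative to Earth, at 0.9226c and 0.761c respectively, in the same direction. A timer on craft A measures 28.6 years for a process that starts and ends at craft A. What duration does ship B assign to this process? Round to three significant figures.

Speed of craft A in ship B's frame: u = (v_A − v_B)/(1 − v_A v_B/c²) = (0.9226 − 0.761)/(1 − 0.9226×0.761) = 0.1616/0.2979014 = 0.54246; |u| = 0.54246c.
At |u| = 0.54246c, γ = (1 − 0.294263)^(−1/2) = 1.1904.
The clock on craft A records proper time, so ship B measures Δt = γΔτ = 1.1904 × 28.6 = 34.0 years.

34.0 years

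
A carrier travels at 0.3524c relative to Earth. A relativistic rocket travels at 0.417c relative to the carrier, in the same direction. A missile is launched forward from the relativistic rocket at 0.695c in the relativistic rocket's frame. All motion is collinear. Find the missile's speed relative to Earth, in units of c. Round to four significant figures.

0.9315c

Compose velocities in two stages. Stage 1 (into S'): u₁ = (0.695+0.417)/(1+0.695×0.417) = 0.86214.
Stage 2 (into S): u = (0.86214+0.3524)/(1+0.86214×0.3524) = 0.93153, so the speed is 0.9315c.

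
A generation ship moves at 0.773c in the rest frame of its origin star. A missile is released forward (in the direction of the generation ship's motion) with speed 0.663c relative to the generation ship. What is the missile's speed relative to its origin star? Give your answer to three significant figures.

0.949c

Relativistic velocity addition: u = (u' + v)/(1 + u'v/c²), with u' = 0.663c and v = 0.773c.
Numerator: 0.663 + 0.773 = 1.436. Denominator: 1 + (0.663)(0.773) = 1.512499.
u = 1.436/1.512499 = 0.94942, so the speed is 0.949c.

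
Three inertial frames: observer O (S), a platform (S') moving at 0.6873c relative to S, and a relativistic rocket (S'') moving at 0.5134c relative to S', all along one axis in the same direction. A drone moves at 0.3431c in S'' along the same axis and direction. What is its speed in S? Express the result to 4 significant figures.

Apply u = (u'+v)/(1+u'v) twice. Drone in the platform frame: (0.3431+0.5134)/(1+0.3431·0.5134) = 0.8565/1.17614754 = 0.72822c.
That velocity, transformed to the rest frame of observer O: (0.72822+0.6873)/(1+0.72822·0.6873) = 1.41552/1.500505606 = 0.94336c.

0.9434c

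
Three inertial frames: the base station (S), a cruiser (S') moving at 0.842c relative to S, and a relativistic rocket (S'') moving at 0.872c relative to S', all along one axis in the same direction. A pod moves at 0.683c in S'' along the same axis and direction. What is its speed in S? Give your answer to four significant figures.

0.9978c

Compose velocities in two stages. Stage 1 (into S'): u₁ = (0.683+0.872)/(1+0.683×0.872) = 0.97457.
Stage 2 (into S): u = (0.97457+0.842)/(1+0.97457×0.842) = 0.99779, so the speed is 0.9978c.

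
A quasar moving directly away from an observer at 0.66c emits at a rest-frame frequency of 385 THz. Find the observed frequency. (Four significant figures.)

Relativistic Doppler (source moving away): f_obs = f_src · √((1−β)/(1+β)).
With β = 0.66: factor = √(0.34/1.66) = 0.45257.
f_obs = 385 × 0.45257 = 174.2 THz.

174.2 THz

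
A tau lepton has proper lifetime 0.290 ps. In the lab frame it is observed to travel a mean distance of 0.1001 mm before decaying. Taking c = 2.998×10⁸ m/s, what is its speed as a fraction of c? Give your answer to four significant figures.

d = βγcτ ⇒ βγ = d/(cτ) = 1.001×10^-4 m / (8.6942×10^-5 m) = 1.1513.
β = (βγ)/√(1+(βγ)²) = 1.1513/√2.32549 = 0.7550.

0.7550c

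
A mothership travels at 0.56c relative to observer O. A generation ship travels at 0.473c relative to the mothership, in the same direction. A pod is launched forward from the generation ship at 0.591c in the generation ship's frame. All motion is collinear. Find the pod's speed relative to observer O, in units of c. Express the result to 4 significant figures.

0.9494c

Compose velocities in two stages. Stage 1 (into S'): u₁ = (0.591+0.473)/(1+0.591×0.473) = 0.83155.
Stage 2 (into S): u = (0.83155+0.56)/(1+0.83155×0.56) = 0.94943, so the speed is 0.9494c.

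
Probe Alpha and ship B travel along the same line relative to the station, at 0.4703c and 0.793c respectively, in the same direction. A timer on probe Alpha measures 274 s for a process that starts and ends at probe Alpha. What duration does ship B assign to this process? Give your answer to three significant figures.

320 s

Speed of probe Alpha in ship B's frame: u = (v_A − v_B)/(1 − v_A v_B/c²) = (0.4703 − 0.793)/(1 − 0.4703×0.793) = −0.3227/0.6270521 = −0.51463; |u| = 0.51463c.
At |u| = 0.51463c, γ = (1 − 0.264844)^(−1/2) = 1.1663.
Probe Alpha's interval is proper; time dilation gives Δt_B = γΔτ = 1.1663 × 274 s = 320 s.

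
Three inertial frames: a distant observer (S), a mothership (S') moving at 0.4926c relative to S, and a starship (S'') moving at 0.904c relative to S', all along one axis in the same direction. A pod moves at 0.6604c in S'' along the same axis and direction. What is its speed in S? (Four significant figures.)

Apply u = (u'+v)/(1+u'v) twice. Pod in the mothership frame: (0.6604+0.904)/(1+0.6604·0.904) = 1.5644/1.5970016 = 0.97959c.
That velocity, transformed to the rest frame of a distant observer: (0.97959+0.4926)/(1+0.97959·0.4926) = 1.47219/1.482546034 = 0.99301c.

0.9930c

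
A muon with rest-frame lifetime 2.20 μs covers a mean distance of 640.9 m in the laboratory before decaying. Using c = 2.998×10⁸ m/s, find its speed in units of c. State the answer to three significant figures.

Let x = d/(cτ) = 640.9 m / (2.998×10⁸ m/s × 2.200×10^-6 s) = 0.97171. Since d = βγcτ, x = βγ = β/√(1−β²).
Solving: β² = x²/(1+x²) = 0.94422/1.94422 = 0.485655, so β = 0.697.

0.697c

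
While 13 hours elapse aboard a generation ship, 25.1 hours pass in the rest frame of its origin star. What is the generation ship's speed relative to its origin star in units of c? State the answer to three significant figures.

0.855c

γ = Δt/Δτ = 25.1/13 = 1.9308.
β = √(1 − 1/γ²) = √(1 − 0.268241) = √0.731759 = 0.855.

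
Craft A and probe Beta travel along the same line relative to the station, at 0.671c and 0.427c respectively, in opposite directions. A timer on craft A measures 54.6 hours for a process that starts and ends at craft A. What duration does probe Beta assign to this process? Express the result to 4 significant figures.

104.8 hours

Transform craft A's velocity into probe Beta's frame: (0.671 + 0.427)/(1 + 0.671·0.427) = 1.098/1.286517, so the relative speed is 0.85347c.
At |u| = 0.85347c, γ = (1 − 0.728411)^(−1/2) = 1.9189.
Craft A's interval is proper; time dilation gives Δt_B = γΔτ = 1.9189 × 54.6 hours = 104.8 hours.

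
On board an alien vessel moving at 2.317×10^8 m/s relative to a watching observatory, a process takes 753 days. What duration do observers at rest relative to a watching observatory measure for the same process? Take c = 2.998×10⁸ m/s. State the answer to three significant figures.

β = v/c = (2.317×10^8 m/s)/(2.998×10⁸ m/s) = 0.772849.
γ = 1/√(1 − β²) = 1/√(1 − 0.5972956) = 1/√0.4027044 = 1/0.63459 = 1.5758.
Time dilation: Δt = γ·Δτ = 1.5758 × 753 = 1190 days.

1190 days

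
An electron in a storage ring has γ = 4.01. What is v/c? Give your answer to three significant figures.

0.968

β = √(1 − 1/γ²) = √(1 − 1/16.0801) = √0.937811 = 0.968.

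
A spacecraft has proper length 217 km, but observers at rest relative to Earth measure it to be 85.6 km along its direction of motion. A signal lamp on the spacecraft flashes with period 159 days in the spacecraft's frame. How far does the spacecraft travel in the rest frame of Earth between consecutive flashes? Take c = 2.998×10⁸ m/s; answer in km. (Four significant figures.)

9.594×10^12 km

Length contraction gives γ = L₀/L = 217/85.6 = 2.53505.
β = √(1 − 1/γ²) = 0.91891. Lab-frame period = γτ = 2.53505×159 days = 403.07 days. Distance = βc × γτ = 0.91891 × 2.998×10⁸ m/s × 34825248 s = 9.5940×10^15 m = 9.594×10^12 km.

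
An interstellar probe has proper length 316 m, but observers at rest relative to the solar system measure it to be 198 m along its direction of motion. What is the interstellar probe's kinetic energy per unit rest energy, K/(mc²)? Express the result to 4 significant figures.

0.5960

Length contraction gives γ = L₀/L = 316/198 = 1.59596.
K/(mc²) = γ − 1 = 1.59596 − 1 = 0.5960.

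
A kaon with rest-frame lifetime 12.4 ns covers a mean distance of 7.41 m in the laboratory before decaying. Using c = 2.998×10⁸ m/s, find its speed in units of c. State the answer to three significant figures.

0.894c

Let x = d/(cτ) = 7.410 m / (2.998×10⁸ m/s × 1.240×10^-8 s) = 1.9933. Since d = βγcτ, x = βγ = β/√(1−β²).
Solving: β² = x²/(1+x²) = 3.97324/4.97324 = 0.798924, so β = 0.894.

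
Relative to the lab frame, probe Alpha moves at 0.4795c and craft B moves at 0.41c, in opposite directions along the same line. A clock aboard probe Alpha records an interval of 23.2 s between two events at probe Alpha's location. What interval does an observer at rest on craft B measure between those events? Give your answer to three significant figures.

34.7 s

The velocity of probe Alpha relative to craft B is (0.4795 + 0.41)c / (1 + 0.4795×0.41) = 0.74336c; relative speed 0.74336c.
γ for this relative speed: γ = 1/√(1 − 0.552584) = 1.495.
Probe Alpha's interval is proper; time dilation gives Δt_B = γΔτ = 1.495 × 23.2 s = 34.7 s.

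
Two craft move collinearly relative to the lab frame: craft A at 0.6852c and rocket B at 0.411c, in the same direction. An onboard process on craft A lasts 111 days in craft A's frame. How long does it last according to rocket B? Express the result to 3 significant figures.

120 days

Transform craft A's velocity into rocket B's frame: (0.6852 − 0.411)/(1 − 0.6852·0.411) = 0.2742/0.7183828, so the relative speed is 0.38169c.
At |u| = 0.38169c, γ = (1 − 0.145687)^(−1/2) = 1.0819.
Craft A's interval is proper; time dilation gives Δt_B = γΔτ = 1.0819 × 111 days = 120 days.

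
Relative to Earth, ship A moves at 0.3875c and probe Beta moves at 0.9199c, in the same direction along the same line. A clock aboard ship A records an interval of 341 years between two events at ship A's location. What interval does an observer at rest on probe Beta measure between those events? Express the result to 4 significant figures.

Transform ship A's velocity into probe Beta's frame: (0.3875 − 0.9199)/(1 − 0.3875·0.9199) = −0.5324/0.64353875, so the relative speed is 0.8273c.
γ for this relative speed: γ = 1/√(1 − 0.684425) = 1.7801.
The clock on ship A records proper time, so probe Beta measures Δt = γΔτ = 1.7801 × 341 = 607.0 years.

607.0 years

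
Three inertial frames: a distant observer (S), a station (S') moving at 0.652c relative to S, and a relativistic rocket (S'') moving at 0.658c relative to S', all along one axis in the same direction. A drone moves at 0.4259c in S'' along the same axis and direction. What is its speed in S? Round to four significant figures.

0.9656c

Apply u = (u'+v)/(1+u'v) twice. Drone in the station frame: (0.4259+0.658)/(1+0.4259·0.658) = 1.0839/1.2802422 = 0.84664c.
That velocity, transformed to the rest frame of a distant observer: (0.84664+0.652)/(1+0.84664·0.652) = 1.49864/1.55200928 = 0.96561c.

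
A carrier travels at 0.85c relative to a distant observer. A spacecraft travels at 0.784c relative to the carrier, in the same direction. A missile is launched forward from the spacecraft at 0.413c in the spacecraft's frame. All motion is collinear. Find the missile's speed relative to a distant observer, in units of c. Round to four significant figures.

0.9919c

Compose velocities in two stages. Stage 1 (into S'): u₁ = (0.413+0.784)/(1+0.413×0.784) = 0.90422.
Stage 2 (into S): u = (0.90422+0.85)/(1+0.90422×0.85) = 0.99188, so the speed is 0.9919c.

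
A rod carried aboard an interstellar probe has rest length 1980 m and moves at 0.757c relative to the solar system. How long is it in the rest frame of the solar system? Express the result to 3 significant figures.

1290 m

γ = 1/√(1 − β²) = 1/√(1 − 0.573049) = 1/√0.426951 = 1/0.653415 = 1.5304.
Length contraction: L = L₀/γ = 1980/1.5304 = 1290 m.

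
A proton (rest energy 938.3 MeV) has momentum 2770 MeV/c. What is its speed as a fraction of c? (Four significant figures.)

pc/(mc²) = 2770/938.3 = 2.9521 = βγ = β/√(1−β²).
So β² = x²/(1 + x²) with x = 2.9521: x² = 8.71489, β² = 8.71489/9.71489 = 0.897065, β = 0.9471.

0.9471c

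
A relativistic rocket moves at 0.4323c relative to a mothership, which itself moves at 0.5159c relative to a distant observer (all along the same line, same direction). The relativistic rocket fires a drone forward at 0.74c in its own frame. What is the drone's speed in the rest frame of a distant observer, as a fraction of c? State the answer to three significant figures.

0.963c

First combine the drone and relativistic rocket (S''→S'): u₁ = (0.74 + 0.4323)/(1 + 0.74×0.4323) = 1.1723/1.319902 = 0.88817.
Then combine with the mothership (S'→S): u = (0.88817 + 0.5159)/(1 + 0.88817×0.5159) = 1.40407/1.458206903 = 0.96287.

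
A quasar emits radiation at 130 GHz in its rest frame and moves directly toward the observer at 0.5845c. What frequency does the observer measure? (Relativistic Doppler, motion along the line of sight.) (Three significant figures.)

254 GHz

Relativistic Doppler (source moving toward): f_obs = f_src · √((1+β)/(1−β)).
With β = 0.5845: factor = √(1.5845/0.4155) = 1.9528.
f_obs = 130 × 1.9528 = 254 GHz.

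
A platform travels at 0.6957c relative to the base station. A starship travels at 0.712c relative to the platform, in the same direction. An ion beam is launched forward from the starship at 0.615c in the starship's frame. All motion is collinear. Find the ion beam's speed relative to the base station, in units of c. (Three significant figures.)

First combine the ion beam and starship (S''→S'): u₁ = (0.615 + 0.712)/(1 + 0.615×0.712) = 1.327/1.43788 = 0.92289.
Then combine with the platform (S'→S): u = (0.92289 + 0.6957)/(1 + 0.92289×0.6957) = 1.61859/1.642054573 = 0.98571.

0.986c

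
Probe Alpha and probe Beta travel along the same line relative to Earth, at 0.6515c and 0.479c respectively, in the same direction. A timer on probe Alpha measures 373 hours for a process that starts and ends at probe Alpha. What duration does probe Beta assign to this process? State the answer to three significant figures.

The velocity of probe Alpha relative to probe Beta is (0.6515 − 0.479)c / (1 − 0.6515×0.479) = 0.25075c; relative speed 0.25075c.
γ for this relative speed: γ = 1/√(1 − 0.0628756) = 1.033.
The clock on probe Alpha records proper time, so probe Beta measures Δt = γΔτ = 1.033 × 373 = 385 hours.

385 hours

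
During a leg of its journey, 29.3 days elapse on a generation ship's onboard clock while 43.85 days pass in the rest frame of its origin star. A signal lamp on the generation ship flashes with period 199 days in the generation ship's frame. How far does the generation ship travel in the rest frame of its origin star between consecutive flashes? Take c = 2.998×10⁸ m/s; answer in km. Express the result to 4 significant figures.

γ = Δt/Δτ = 43.85/29.3 = 1.49659.
β = √(1 − 1/γ²) = 0.74399. Lab-frame period = γτ = 1.49659×199 days = 297.82 days. Distance = βc × γτ = 0.74399 × 2.998×10⁸ m/s × 25731648 s = 5.7394×10^15 m = 5.739×10^12 km.

5.739×10^12 km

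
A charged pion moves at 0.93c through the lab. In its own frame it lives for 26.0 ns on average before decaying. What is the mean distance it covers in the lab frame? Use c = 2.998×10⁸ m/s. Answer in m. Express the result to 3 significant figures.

19.7 m

γ = 1/√(1 − β²) = 1/√(1 − 0.8649) = 1/√0.1351 = 1/0.36756 = 2.7206.
Lab-frame lifetime: Δt = γτ = 2.7206 × 26.0 ns = 70.736 ns.
Distance: d = vΔt = 0.93 × 2.998×10⁸ m/s × 7.0736×10^-8 s = 19.7 m.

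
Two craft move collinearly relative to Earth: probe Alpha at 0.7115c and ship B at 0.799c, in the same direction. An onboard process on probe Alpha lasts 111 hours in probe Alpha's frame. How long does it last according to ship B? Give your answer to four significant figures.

113.4 hours

The velocity of probe Alpha relative to ship B is (0.7115 − 0.799)c / (1 − 0.7115×0.799) = −0.20278c; relative speed 0.20278c.
At |u| = 0.20278c, γ = (1 − 0.0411197)^(−1/2) = 1.0212.
Probe Alpha's interval is proper; time dilation gives Δt_B = γΔτ = 1.0212 × 111 hours = 113.4 hours.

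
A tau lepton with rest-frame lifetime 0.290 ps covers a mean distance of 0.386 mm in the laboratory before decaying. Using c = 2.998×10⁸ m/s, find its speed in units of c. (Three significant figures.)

0.976c

Let x = d/(cτ) = 3.860×10^-4 m / (2.998×10⁸ m/s × 2.900×10^-13 s) = 4.4397. Since d = βγcτ, x = βγ = β/√(1−β²).
Solving: β² = x²/(1+x²) = 19.7109/20.7109 = 0.951716, so β = 0.976.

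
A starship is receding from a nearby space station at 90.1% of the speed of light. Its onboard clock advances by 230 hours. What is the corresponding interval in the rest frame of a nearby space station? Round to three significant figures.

530 hours

With β = 0.901, γ = 1/√(1 − 0.901²) = 1/√0.188199 = 2.3051.
The onboard clock measures proper time, so the interval in the rest frame of a nearby space station is dilated: Δt = γ·Δτ = 2.3051 × 230 hours = 530 hours.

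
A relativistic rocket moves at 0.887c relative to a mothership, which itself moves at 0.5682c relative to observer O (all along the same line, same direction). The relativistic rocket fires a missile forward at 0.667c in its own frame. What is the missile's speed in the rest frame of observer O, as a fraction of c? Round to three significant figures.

Compose velocities in two stages. Stage 1 (into S'): u₁ = (0.667+0.887)/(1+0.667×0.887) = 0.97636.
Stage 2 (into S): u = (0.97636+0.5682)/(1+0.97636×0.5682) = 0.99343, so the speed is 0.993c.

0.993c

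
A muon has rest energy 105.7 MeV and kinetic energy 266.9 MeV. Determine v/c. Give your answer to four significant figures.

γ = 1 + K/(mc²) = 1 + 266.9/105.7 = 3.5251.
β = √(1 − 1/γ²) = √(1 − 0.0804743) = √0.9195257 = 0.9589.

0.9589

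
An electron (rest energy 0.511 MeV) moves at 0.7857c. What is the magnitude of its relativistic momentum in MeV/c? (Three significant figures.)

γ = 1/√(1 − β²) = 1/√(1 − 0.61732449) = 1/√0.38267551 = 1/0.618608 = 1.6165.
Momentum: p = γβ·mc = 1.6165 × 0.7857 × 0.511 MeV/c = 0.649 MeV/c.

0.649 MeV/c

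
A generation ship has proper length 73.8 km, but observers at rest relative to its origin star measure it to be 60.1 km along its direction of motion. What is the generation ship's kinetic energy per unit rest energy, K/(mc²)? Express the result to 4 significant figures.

0.2280

γ = L₀/L = 73.8/60.1 = 1.22795.
Since K = (γ−1)mc², K/(mc²) = 1.22795 − 1 = 0.2280.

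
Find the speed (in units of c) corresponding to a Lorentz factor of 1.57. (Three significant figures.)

0.771c

β = √(1 − 1/γ²) = √(1 − 1/2.4649) = √0.594304 = 0.771.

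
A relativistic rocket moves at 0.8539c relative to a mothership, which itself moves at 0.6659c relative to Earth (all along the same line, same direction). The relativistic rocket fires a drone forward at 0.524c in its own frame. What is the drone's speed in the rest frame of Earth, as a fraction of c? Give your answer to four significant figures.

0.9902c

First combine the drone and relativistic rocket (S''→S'): u₁ = (0.524 + 0.8539)/(1 + 0.524×0.8539) = 1.3779/1.4474436 = 0.95195.
Then combine with the mothership (S'→S): u = (0.95195 + 0.6659)/(1 + 0.95195×0.6659) = 1.61785/1.633903505 = 0.99017.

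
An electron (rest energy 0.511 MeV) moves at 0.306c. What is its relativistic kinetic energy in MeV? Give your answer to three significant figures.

0.0257 MeV

γ = 1/√(1 − β²) = 1/√(1 − 0.093636) = 1/√0.906364 = 1/0.952032 = 1.050385.
Kinetic energy: K = (γ − 1)mc² = (1.050385 − 1) × 0.511 MeV = 0.050385 × 0.511 = 0.0257 MeV.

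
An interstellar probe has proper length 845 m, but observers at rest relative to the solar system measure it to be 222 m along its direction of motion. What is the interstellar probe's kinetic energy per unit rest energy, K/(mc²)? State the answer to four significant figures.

2.806

From L = L₀/γ: γ = 845/222 = 3.80631.
K/(mc²) = γ − 1 = 3.80631 − 1 = 2.806.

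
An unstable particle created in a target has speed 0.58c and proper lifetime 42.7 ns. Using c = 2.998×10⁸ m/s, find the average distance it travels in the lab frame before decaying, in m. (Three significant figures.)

9.11 m

With β = 0.58, γ = 1/√(1 − 0.58²) = 1/√0.6636 = 1.2276.
Lab-frame lifetime: Δt = γτ = 1.2276 × 42.7 ns = 52.419 ns.
Distance: d = vΔt = 0.58 × 2.998×10⁸ m/s × 5.2419×10^-8 s = 9.11 m.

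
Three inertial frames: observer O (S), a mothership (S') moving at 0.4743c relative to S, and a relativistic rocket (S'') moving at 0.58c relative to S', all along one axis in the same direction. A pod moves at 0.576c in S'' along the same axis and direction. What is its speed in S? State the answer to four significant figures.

Apply u = (u'+v)/(1+u'v) twice. Pod in the mothership frame: (0.576+0.58)/(1+0.576·0.58) = 1.156/1.33408 = 0.86651c.
That velocity, transformed to the rest frame of observer O: (0.86651+0.4743)/(1+0.86651·0.4743) = 1.34081/1.410985693 = 0.95026c.

0.9503c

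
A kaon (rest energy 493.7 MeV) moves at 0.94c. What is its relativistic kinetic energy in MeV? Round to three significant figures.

953 MeV

With β = 0.94, γ = 1/√(1 − 0.94²) = 1/√0.1164 = 2.9311.
Kinetic energy: K = (γ − 1)mc² = (2.9311 − 1) × 493.7 MeV = 1.9311 × 493.7 = 953 MeV.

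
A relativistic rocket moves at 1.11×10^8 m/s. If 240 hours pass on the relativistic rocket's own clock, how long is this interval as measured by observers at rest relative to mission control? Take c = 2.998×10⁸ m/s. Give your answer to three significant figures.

β = v/c = (1.11×10^8 m/s)/(2.998×10⁸ m/s) = 0.370247.
γ = 1/√(1 − β²) = 1/√(1 − 0.1370828) = 1/√0.8629172 = 1/0.928933 = 1.0765.
The onboard clock measures proper time, so the interval in the rest frame of mission control is dilated: Δt = γ·Δτ = 1.0765 × 240 hours = 258 hours.

258 hours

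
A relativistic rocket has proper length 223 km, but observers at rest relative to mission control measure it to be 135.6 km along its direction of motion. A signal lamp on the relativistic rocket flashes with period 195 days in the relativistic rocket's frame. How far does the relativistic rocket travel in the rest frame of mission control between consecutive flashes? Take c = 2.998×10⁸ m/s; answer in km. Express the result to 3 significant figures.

6.59×10^12 km

γ = L₀/L = 223/135.6 = 1.64454.
β = √(1 − 1/γ²) = 0.79388. Lab-frame period = γτ = 1.64454×195 days = 320.69 days. Distance = βc × γτ = 0.79388 × 2.998×10⁸ m/s × 27707616 s = 6.5946×10^15 m = 6.59×10^12 km.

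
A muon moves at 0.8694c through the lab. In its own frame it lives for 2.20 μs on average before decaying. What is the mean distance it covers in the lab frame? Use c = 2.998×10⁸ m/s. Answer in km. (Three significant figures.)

1.16 km

With β = 0.8694, γ = 1/√(1 − 0.8694²) = 1/√0.24414364 = 2.0238.
Lab-frame lifetime: Δt = γτ = 2.0238 × 2.20 μs = 4.4524 μs.
Distance: d = vΔt = 0.8694 × 2.998×10⁸ m/s × 4.4524×10^-6 s = 1160 m = 1.16 km.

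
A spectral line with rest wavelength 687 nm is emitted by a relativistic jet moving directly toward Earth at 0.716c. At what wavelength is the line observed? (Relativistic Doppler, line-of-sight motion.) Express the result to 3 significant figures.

279 nm

Relativistic Doppler for wavelength: λ_obs = λ_src · √((1−β)/(1+β)).
With β = 0.716: factor = √(0.284/1.716) = 0.40682.
λ_obs = 687 × 0.40682 = 279 nm.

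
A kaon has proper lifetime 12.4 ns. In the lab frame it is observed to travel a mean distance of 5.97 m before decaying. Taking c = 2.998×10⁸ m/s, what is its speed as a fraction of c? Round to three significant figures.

d = βγcτ ⇒ βγ = d/(cτ) = 5.970 m / (3.71752 m) = 1.6059.
β = (βγ)/√(1+(βγ)²) = 1.6059/√3.57891 = 0.849.

0.849c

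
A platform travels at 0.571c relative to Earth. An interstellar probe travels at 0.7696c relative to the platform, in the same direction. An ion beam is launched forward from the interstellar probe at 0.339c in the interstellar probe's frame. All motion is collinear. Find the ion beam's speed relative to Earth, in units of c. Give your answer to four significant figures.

Apply u = (u'+v)/(1+u'v) twice. Ion beam in the platform frame: (0.339+0.7696)/(1+0.339·0.7696) = 1.1086/1.2608944 = 0.87922c.
That velocity, transformed to the rest frame of Earth: (0.87922+0.571)/(1+0.87922·0.571) = 1.45022/1.50203462 = 0.9655c.

0.9655c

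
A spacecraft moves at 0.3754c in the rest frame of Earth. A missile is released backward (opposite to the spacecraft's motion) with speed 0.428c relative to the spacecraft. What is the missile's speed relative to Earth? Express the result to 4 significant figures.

0.06267c

Relativistic velocity addition: u = (u' + v)/(1 + u'v/c²), with u' = −0.428c and v = 0.3754c.
Numerator: −0.428 + 0.3754 = −0.0526. Denominator: 1 + (−0.428)(0.3754) = 0.8393288.
u = −0.0526/0.8393288 = −0.062669, so the speed is 0.06267c.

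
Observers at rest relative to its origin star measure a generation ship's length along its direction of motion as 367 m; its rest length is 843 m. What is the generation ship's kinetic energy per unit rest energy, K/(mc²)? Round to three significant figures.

1.30

γ = L₀/L = 843/367 = 2.297.
Since K = (γ−1)mc², K/(mc²) = 2.297 − 1 = 1.30.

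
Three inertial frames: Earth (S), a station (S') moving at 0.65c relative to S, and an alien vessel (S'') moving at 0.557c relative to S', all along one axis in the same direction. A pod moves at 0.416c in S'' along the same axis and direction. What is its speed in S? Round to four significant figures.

First combine the pod and alien vessel (S''→S'): u₁ = (0.416 + 0.557)/(1 + 0.416×0.557) = 0.973/1.231712 = 0.78996.
Then combine with the station (S'→S): u = (0.78996 + 0.65)/(1 + 0.78996×0.65) = 1.43996/1.513474 = 0.95143.

0.9514c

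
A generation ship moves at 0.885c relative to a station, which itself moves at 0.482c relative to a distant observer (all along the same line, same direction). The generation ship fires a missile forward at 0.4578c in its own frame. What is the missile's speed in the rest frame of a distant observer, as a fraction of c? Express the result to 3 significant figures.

Apply u = (u'+v)/(1+u'v) twice. Missile in the station frame: (0.4578+0.885)/(1+0.4578·0.885) = 1.3428/1.405153 = 0.95563c.
That velocity, transformed to the rest frame of a distant observer: (0.95563+0.482)/(1+0.95563·0.482) = 1.43763/1.46061366 = 0.98426c.

0.984c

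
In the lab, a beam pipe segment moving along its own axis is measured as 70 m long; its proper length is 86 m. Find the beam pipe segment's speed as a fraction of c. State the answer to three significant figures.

Length contraction gives γ = L₀/L = 86/70 = 1.2286.
β = √(1 − 1/γ²) = √0.337511 = 0.581.

0.581c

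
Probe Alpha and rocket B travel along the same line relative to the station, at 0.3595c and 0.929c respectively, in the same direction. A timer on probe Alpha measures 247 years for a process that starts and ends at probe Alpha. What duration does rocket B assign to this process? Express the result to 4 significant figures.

476.4 years

The velocity of probe Alpha relative to rocket B is (0.3595 − 0.929)c / (1 − 0.3595×0.929) = −0.85507c; relative speed 0.85507c.
γ for this relative speed: γ = 1/√(1 − 0.731145) = 1.9286.
The clock on probe Alpha records proper time, so rocket B measures Δt = γΔτ = 1.9286 × 247 = 476.4 years.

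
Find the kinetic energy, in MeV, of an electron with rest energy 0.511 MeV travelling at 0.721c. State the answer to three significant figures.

0.226 MeV

β² = 0.519841, so γ = 1/√0.480159 = 1.44314.
Kinetic energy: K = (γ − 1)mc² = (1.44314 − 1) × 0.511 MeV = 0.44314 × 0.511 = 0.226 MeV.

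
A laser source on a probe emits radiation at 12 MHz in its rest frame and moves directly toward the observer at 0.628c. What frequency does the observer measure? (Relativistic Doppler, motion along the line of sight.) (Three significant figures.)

25.1 MHz

Relativistic Doppler (source moving toward): f_obs = f_src · √((1+β)/(1−β)).
With β = 0.628: factor = √(1.628/0.372) = 2.092.
f_obs = 12 × 2.092 = 25.1 MHz.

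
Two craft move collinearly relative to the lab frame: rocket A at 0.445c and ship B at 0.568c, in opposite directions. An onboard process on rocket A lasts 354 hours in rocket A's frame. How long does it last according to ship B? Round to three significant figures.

Speed of rocket A in ship B's frame: u = (v_A + v_B)/(1 + v_A v_B/c²) = (0.445 + 0.568)/(1 + 0.445×0.568) = 1.013/1.25276 = 0.80861; |u| = 0.80861c.
γ for this relative speed: γ = 1/√(1 − 0.65385) = 1.6997.
Rocket A's interval is proper; time dilation gives Δt_B = γΔτ = 1.6997 × 354 hours = 602 hours.

602 hours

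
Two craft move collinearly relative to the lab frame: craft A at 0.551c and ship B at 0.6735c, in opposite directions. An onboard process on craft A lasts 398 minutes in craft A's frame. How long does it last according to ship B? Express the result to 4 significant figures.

Speed of craft A in ship B's frame: u = (v_A + v_B)/(1 + v_A v_B/c²) = (0.551 + 0.6735)/(1 + 0.551×0.6735) = 1.2245/1.3710985 = 0.89308; |u| = 0.89308c.
γ for this relative speed: γ = 1/√(1 − 0.797592) = 2.2227.
The clock on craft A records proper time, so ship B measures Δt = γΔτ = 2.2227 × 398 = 884.6 minutes.

884.6 minutes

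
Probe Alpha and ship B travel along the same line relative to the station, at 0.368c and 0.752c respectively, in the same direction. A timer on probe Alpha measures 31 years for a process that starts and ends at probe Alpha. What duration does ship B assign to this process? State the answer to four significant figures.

Transform probe Alpha's velocity into ship B's frame: (0.368 − 0.752)/(1 − 0.368·0.752) = −0.384/0.723264, so the relative speed is 0.53093c.
At |u| = 0.53093c, γ = (1 − 0.281887)^(−1/2) = 1.1801.
Probe Alpha's interval is proper; time dilation gives Δt_B = γΔτ = 1.1801 × 31 years = 36.58 years.

36.58 years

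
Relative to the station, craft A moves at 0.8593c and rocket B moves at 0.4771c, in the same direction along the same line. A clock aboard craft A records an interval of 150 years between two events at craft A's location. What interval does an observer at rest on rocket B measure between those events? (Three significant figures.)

197 years

Speed of craft A in rocket B's frame: u = (v_A − v_B)/(1 − v_A v_B/c²) = (0.8593 − 0.4771)/(1 − 0.8593×0.4771) = 0.3822/0.59002797 = 0.64777; |u| = 0.64777c.
γ for this relative speed: γ = 1/√(1 − 0.419606) = 1.3126.
Craft A's interval is proper; time dilation gives Δt_B = γΔτ = 1.3126 × 150 years = 197 years.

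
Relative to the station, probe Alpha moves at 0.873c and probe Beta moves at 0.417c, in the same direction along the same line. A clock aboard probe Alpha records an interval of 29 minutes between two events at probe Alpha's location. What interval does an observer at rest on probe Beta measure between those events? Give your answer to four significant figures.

41.60 minutes

Speed of probe Alpha in probe Beta's frame: u = (v_A − v_B)/(1 − v_A v_B/c²) = (0.873 − 0.417)/(1 − 0.873×0.417) = 0.456/0.635959 = 0.71703; |u| = 0.71703c.
γ for this relative speed: γ = 1/√(1 − 0.514132) = 1.4346.
The clock on probe Alpha records proper time, so probe Beta measures Δt = γΔτ = 1.4346 × 29 = 41.60 minutes.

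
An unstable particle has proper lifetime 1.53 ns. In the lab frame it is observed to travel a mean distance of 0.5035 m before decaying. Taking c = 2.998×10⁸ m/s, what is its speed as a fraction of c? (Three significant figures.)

0.739c

Lab distance = (lab lifetime)·v = γτ·βc, so βγ = d/(cτ) = 0.5035/(2.998×10⁸ × 1.530×10^-9) = 1.0977.
With βγ = 1.0977: γ² = 1 + (βγ)² = 2.20495, and β = (βγ)/γ = 1.0977/1.48491 = 0.739.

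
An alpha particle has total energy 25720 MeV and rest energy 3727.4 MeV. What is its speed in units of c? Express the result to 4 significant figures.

γ = E/(mc²) = 25720/3727.4 = 6.9003.
β = √(1 − 1/γ²) = √(1 − 0.0210022) = √0.9789978 = 0.9894.

0.9894c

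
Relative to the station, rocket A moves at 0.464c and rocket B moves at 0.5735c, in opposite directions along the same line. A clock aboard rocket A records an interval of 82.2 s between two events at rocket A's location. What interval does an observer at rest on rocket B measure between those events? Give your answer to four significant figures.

143.4 s

Transform rocket A's velocity into rocket B's frame: (0.464 + 0.5735)/(1 + 0.464·0.5735) = 1.0375/1.266104, so the relative speed is 0.81944c.
γ for this relative speed: γ = 1/√(1 − 0.671482) = 1.7447.
Rocket A's interval is proper; time dilation gives Δt_B = γΔτ = 1.7447 × 82.2 s = 143.4 s.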